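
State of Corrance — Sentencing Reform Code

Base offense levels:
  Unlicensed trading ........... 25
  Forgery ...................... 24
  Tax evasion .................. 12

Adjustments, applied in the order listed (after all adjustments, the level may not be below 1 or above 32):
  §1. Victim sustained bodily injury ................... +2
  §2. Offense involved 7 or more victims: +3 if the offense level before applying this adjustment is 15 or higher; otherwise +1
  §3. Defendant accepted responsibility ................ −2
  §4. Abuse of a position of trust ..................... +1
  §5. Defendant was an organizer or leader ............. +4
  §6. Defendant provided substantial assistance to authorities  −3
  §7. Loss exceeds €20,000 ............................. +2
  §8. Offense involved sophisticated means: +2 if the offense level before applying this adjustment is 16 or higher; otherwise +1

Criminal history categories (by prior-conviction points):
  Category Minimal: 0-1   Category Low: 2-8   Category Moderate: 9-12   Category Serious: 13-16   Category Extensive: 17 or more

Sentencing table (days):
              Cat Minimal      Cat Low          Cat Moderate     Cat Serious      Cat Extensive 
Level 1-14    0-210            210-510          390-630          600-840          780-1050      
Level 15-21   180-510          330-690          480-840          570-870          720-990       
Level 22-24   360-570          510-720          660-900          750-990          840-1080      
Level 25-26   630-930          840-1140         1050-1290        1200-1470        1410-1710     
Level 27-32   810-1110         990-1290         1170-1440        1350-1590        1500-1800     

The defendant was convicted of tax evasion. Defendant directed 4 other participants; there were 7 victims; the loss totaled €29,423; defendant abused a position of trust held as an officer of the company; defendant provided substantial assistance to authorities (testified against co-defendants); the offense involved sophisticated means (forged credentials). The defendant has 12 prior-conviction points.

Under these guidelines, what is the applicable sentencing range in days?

Base offense level for tax evasion: 12.
§2 applies (level before this adjustment is 12 < 15, so +1): 12 + 1 = 13.
§3 does not apply.
§4 applies: 13 + 1 = 14.
§5 applies: 14 + 4 = 18.
§6 applies: 18 − 3 = 15.
§7 applies: 15 + 2 = 17.
§8 applies (level before this adjustment is 17 ≥ 16, so +2): 17 + 2 = 19.
Final offense level: 19.
Criminal history: 12 prior points → Category Moderate (9-12).
Level 19 falls in the 15-21 band.
Grid: Level 15-21 × Category Moderate = 480-840 days.

480-840 days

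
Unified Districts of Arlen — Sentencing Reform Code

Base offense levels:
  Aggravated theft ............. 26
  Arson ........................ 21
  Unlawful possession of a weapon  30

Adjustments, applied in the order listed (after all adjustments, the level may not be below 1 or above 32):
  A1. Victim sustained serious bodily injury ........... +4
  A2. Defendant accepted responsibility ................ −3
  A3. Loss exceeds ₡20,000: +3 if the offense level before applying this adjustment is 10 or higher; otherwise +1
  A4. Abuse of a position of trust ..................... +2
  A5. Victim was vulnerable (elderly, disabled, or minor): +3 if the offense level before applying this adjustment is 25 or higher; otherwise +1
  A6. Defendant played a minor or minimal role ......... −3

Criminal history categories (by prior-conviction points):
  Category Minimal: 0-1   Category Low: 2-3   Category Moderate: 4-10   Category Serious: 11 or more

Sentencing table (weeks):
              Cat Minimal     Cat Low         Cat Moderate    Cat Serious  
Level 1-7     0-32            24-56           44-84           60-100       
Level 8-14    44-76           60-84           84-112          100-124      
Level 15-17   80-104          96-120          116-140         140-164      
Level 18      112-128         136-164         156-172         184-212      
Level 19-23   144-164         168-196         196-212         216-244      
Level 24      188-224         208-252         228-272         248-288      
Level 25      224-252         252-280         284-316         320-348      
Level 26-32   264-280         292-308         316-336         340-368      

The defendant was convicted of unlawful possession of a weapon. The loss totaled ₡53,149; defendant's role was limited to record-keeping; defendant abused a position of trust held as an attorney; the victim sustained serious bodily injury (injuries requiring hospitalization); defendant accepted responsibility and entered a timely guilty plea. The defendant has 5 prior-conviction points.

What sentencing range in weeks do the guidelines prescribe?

Base offense level for unlawful possession of a weapon: 30.
A1 applies: 30 + 4 = 34.
A2 applies: 34 − 3 = 31.
A3 applies (level before this adjustment is 31 ≥ 10, so +3): 31 + 3 = 34.
A4 applies: 34 + 2 = 36.
A5 does not apply.
A6 applies: 36 − 3 = 33.
Level 33 exceeds the maximum of 32; capped at 32.
Final offense level: 32.
Criminal history: 5 prior points → Category Moderate (4-10).
Level 32 falls in the 26-32 band.
Grid: Level 26-32 × Category Moderate = 316-336 weeks.

316-336 weeks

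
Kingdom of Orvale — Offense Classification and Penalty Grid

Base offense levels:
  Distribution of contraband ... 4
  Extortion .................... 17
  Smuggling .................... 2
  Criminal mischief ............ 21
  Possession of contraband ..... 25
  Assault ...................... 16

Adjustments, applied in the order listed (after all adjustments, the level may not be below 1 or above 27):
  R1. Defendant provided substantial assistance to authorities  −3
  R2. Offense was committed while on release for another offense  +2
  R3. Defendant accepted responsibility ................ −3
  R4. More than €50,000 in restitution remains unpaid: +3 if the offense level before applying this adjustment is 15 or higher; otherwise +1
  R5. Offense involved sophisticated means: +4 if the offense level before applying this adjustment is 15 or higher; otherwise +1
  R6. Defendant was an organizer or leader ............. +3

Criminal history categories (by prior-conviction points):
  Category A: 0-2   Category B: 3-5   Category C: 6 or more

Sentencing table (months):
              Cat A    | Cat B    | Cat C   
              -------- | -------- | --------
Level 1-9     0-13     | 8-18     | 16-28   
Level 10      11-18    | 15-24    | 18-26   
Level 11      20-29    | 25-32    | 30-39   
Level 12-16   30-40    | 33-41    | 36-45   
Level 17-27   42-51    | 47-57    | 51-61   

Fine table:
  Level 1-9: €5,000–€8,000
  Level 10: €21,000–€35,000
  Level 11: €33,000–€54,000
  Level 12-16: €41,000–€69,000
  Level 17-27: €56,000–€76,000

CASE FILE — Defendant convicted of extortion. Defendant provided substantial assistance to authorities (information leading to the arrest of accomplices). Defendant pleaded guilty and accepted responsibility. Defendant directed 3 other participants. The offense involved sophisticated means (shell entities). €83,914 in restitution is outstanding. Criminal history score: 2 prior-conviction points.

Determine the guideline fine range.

€41,000–€69,000

Base offense level for extortion: 17.
R1 applies: 17 − 3 = 14.
R2 does not apply.
R3 applies: 14 − 3 = 11.
R4 applies (level before this adjustment is 11 < 15, so +1): 11 + 1 = 12.
R5 applies (level before this adjustment is 12 < 15, so +1): 12 + 1 = 13.
R6 applies: 13 + 3 = 16.
Final offense level: 16.
Level 16 falls in the 12-16 band.
Fine table: Level 12-16 → €41,000–€69,000.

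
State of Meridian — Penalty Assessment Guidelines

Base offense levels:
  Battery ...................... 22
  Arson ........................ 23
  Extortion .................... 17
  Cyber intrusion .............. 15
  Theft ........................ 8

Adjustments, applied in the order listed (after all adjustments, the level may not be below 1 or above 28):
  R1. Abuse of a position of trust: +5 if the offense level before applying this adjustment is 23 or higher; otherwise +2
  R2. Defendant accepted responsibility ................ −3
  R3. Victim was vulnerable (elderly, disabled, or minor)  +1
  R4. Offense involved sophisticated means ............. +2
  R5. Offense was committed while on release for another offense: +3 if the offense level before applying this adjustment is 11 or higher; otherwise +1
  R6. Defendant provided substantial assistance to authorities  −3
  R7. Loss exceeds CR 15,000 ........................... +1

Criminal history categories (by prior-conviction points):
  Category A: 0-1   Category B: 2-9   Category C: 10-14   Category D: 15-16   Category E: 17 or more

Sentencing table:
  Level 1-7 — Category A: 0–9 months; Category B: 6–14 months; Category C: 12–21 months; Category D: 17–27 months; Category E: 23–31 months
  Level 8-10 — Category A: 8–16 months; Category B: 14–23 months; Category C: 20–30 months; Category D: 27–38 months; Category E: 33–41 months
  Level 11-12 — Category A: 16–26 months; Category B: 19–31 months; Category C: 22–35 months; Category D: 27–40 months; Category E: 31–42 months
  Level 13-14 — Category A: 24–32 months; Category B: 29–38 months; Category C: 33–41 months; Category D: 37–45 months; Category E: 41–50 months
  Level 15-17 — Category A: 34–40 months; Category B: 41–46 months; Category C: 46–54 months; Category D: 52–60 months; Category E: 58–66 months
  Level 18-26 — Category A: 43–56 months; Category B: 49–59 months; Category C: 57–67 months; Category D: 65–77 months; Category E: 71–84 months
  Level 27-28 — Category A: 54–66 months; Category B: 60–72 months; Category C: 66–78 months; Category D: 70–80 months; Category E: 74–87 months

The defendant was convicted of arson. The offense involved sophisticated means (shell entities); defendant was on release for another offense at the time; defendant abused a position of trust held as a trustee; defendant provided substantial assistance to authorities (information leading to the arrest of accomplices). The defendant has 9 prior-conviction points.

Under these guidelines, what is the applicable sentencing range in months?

Base offense level for arson: 23.
R1 applies (level before this adjustment is 23 ≥ 23, so +5): 23 + 5 = 28.
R3 does not apply.
R4 applies: 28 + 2 = 30.
R5 applies (level before this adjustment is 30 ≥ 11, so +3): 30 + 3 = 33.
R6 applies: 33 − 3 = 30.
Level 30 exceeds the maximum of 28; capped at 28.
Final offense level: 28.
Criminal history: 9 prior points → Category B (2-9).
Level 28 falls in the 27-28 band.
Grid: Level 27-28 × Category B = 60-72 months.

60-72 months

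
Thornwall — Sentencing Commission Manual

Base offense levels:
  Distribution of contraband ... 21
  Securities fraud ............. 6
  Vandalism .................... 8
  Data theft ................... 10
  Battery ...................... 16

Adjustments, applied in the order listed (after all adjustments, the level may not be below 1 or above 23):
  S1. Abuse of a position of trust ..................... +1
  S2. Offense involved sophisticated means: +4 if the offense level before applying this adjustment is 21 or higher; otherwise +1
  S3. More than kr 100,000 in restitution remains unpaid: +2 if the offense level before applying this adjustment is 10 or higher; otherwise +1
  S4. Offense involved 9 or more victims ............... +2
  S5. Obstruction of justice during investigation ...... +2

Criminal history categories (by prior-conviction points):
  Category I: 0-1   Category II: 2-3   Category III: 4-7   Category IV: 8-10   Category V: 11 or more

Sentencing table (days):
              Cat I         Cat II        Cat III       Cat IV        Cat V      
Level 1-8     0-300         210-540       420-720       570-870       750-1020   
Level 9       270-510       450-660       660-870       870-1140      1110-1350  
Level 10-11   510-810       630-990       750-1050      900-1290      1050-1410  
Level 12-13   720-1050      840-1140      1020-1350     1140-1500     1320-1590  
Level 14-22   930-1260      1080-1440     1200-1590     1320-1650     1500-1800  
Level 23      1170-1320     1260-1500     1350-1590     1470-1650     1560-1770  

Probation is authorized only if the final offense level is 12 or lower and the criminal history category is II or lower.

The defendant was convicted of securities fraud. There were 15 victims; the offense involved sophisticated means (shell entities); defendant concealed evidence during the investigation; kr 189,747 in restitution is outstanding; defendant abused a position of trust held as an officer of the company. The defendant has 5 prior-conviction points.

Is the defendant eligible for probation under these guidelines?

Base offense level for securities fraud: 6.
S1 applies: 6 + 1 = 7.
S2 applies (level before this adjustment is 7 < 21, so +1): 7 + 1 = 8.
S3 applies (level before this adjustment is 8 < 10, so +1): 8 + 1 = 9.
S4 applies: 9 + 2 = 11.
S5 applies: 11 + 2 = 13.
Final offense level: 13.
Criminal history: 5 prior points → Category III (4-7).
Level 13 falls in the 12-13 band.
Grid: Level 12-13 × Category III = 1020-1350 days.
Probation check: level 13 > 12 and category III > II → not eligible.

No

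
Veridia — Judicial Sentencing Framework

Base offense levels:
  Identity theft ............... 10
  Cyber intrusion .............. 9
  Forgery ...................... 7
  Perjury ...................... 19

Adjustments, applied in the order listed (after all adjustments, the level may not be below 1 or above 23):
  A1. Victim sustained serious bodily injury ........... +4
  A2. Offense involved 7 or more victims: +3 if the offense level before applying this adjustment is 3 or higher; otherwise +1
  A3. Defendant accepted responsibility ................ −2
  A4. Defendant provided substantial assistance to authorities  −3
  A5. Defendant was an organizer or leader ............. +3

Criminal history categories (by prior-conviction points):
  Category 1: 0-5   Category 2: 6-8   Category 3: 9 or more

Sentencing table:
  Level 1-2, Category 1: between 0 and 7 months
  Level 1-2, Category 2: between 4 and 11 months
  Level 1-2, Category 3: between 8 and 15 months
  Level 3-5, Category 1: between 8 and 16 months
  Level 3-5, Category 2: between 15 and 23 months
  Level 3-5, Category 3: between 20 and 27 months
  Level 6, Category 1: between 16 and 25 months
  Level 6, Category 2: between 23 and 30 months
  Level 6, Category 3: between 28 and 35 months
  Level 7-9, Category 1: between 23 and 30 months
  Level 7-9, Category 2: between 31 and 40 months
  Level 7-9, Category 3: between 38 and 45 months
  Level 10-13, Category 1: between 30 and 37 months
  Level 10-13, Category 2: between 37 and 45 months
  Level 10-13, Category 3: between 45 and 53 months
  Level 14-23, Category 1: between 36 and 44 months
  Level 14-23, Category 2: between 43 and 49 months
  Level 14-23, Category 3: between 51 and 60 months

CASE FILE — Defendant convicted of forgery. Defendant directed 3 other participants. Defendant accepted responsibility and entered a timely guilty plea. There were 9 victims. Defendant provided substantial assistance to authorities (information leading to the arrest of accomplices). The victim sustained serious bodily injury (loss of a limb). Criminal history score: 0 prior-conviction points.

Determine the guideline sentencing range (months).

30-37 months

Base offense level for forgery: 7.
A1 applies: 7 + 4 = 11.
A2 applies (level before this adjustment is 11 ≥ 3, so +3): 11 + 3 = 14.
A3 applies: 14 − 2 = 12.
A4 applies: 12 − 3 = 9.
A5 applies: 9 + 3 = 12.
Final offense level: 12.
Criminal history: 0 prior points → Category 1 (0-5).
Level 12 falls in the 10-13 band.
Grid: Level 10-13 × Category 1 = 30-37 months.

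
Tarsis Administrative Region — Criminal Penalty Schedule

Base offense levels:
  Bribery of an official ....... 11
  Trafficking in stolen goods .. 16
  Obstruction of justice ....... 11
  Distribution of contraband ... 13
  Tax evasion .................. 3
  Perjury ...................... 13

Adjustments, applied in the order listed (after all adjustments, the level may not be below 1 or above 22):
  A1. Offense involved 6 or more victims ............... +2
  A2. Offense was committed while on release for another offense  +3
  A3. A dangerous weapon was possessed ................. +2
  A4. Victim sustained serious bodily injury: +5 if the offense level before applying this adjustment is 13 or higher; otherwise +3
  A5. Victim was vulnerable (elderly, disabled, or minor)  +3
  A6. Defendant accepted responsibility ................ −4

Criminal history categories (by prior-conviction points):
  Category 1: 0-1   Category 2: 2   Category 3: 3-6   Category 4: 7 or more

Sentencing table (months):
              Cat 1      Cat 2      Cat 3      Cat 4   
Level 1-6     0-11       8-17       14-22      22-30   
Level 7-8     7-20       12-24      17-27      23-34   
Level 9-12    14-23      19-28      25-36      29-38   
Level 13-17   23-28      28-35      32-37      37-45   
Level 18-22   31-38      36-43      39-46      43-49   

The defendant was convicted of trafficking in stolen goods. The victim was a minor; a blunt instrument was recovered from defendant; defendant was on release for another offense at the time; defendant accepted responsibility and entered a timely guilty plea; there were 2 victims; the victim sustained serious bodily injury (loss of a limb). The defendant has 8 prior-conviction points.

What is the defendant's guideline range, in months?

Base offense level for trafficking in stolen goods: 16.
A1 does not apply.
A2 applies: 16 + 3 = 19.
A3 applies: 19 + 2 = 21.
A4 applies (level before this adjustment is 21 ≥ 13, so +5): 21 + 5 = 26.
A5 applies: 26 + 3 = 29.
A6 applies: 29 − 4 = 25.
Level 25 exceeds the maximum of 22; capped at 22.
Final offense level: 22.
Criminal history: 8 prior points → Category 4 (7+).
Level 22 falls in the 18-22 band.
Grid: Level 18-22 × Category 4 = 43-49 months.

43-49 months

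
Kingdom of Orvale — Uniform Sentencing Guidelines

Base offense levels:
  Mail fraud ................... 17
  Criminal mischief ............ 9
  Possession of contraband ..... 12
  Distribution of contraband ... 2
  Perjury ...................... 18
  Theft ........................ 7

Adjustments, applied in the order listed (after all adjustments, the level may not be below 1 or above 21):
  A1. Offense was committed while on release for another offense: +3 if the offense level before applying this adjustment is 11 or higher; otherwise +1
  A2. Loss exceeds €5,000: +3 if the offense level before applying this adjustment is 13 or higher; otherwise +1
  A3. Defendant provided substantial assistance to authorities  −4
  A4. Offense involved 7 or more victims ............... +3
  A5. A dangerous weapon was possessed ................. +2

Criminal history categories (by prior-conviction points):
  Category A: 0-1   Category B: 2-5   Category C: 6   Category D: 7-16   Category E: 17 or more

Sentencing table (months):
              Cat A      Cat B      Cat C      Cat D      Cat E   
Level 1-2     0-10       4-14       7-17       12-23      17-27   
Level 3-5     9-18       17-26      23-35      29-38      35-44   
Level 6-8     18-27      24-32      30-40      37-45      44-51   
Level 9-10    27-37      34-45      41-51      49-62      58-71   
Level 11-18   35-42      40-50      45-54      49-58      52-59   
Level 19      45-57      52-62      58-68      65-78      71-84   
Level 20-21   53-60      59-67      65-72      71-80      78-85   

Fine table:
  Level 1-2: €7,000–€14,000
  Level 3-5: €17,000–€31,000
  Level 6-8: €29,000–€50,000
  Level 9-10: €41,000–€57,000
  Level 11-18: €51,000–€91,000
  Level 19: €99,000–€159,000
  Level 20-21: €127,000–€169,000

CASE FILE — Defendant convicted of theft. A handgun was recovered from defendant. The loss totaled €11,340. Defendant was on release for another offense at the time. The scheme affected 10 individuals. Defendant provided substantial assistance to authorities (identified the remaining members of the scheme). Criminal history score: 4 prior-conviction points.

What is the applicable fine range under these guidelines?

€41,000–€57,000

Base offense level for theft: 7.
A1 applies (level before this adjustment is 7 < 11, so +1): 7 + 1 = 8.
A2 applies (level before this adjustment is 8 < 13, so +1): 8 + 1 = 9.
A3 applies: 9 − 4 = 5.
A4 applies: 5 + 3 = 8.
A5 applies: 8 + 2 = 10.
Final offense level: 10.
Level 10 falls in the 9-10 band.
Fine table: Level 9-10 → €41,000–€57,000.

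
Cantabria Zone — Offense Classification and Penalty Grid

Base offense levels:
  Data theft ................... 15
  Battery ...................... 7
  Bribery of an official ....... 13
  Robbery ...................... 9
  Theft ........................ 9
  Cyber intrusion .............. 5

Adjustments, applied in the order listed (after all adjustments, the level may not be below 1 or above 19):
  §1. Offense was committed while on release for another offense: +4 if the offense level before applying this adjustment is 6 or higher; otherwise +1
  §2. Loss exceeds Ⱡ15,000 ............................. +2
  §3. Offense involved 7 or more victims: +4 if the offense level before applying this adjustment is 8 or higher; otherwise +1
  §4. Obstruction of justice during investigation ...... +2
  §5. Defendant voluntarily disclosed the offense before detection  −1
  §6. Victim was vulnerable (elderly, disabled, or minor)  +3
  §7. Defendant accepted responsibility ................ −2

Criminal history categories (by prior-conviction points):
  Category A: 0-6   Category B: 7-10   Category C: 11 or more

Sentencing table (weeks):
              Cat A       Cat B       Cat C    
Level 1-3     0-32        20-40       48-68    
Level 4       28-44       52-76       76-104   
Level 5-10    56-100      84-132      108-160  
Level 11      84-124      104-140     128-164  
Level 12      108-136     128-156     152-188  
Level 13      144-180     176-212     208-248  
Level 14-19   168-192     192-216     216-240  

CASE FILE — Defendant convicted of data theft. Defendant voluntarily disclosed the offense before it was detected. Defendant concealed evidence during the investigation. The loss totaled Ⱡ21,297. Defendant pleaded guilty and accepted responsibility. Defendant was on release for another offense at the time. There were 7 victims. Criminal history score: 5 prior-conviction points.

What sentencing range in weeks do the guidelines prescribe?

168-192 weeks

Base offense level for data theft: 15.
§1 applies (level before this adjustment is 15 ≥ 6, so +4): 15 + 4 = 19.
§2 applies: 19 + 2 = 21.
§3 applies (level before this adjustment is 21 ≥ 8, so +4): 21 + 4 = 25.
§4 applies: 25 + 2 = 27.
§5 applies: 27 − 1 = 26.
§6 does not apply.
§7 applies: 26 − 2 = 24.
Level 24 exceeds the maximum of 19; capped at 19.
Final offense level: 19.
Criminal history: 5 prior points → Category A (0-6).
Level 19 falls in the 14-19 band.
Grid: Level 14-19 × Category A = 168-192 weeks.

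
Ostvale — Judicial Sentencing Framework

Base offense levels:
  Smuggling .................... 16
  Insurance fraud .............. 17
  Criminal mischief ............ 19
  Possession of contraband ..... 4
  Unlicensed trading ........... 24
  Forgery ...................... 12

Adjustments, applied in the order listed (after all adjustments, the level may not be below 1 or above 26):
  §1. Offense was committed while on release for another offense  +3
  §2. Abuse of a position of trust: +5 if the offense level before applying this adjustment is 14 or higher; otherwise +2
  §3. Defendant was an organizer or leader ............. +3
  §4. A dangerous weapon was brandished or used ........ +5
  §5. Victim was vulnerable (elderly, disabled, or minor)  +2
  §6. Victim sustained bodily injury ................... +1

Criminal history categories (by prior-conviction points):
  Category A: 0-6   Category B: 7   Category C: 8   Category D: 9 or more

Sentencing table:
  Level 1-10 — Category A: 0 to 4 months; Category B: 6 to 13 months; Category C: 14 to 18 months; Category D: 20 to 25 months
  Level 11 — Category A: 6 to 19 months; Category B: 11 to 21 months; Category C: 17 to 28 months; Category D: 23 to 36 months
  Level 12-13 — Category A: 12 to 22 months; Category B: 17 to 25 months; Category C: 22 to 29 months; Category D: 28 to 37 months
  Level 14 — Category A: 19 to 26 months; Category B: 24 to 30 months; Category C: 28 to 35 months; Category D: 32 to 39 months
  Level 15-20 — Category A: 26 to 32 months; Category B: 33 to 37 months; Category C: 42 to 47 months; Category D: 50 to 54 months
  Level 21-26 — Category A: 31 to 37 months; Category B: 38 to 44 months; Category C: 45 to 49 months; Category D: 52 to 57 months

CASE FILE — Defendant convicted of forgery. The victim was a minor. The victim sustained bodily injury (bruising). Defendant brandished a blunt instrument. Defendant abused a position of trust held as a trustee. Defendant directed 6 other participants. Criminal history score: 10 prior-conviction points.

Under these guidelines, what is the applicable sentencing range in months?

Base offense level for forgery: 12.
§1 does not apply.
§2 applies (level before this adjustment is 12 < 14, so +2): 12 + 2 = 14.
§3 applies: 14 + 3 = 17.
§4 applies: 17 + 5 = 22.
§5 applies: 22 + 2 = 24.
§6 applies: 24 + 1 = 25.
Final offense level: 25.
Criminal history: 10 prior points → Category D (9+).
Level 25 falls in the 21-26 band.
Grid: Level 21-26 × Category D = 52-57 months.

52-57 months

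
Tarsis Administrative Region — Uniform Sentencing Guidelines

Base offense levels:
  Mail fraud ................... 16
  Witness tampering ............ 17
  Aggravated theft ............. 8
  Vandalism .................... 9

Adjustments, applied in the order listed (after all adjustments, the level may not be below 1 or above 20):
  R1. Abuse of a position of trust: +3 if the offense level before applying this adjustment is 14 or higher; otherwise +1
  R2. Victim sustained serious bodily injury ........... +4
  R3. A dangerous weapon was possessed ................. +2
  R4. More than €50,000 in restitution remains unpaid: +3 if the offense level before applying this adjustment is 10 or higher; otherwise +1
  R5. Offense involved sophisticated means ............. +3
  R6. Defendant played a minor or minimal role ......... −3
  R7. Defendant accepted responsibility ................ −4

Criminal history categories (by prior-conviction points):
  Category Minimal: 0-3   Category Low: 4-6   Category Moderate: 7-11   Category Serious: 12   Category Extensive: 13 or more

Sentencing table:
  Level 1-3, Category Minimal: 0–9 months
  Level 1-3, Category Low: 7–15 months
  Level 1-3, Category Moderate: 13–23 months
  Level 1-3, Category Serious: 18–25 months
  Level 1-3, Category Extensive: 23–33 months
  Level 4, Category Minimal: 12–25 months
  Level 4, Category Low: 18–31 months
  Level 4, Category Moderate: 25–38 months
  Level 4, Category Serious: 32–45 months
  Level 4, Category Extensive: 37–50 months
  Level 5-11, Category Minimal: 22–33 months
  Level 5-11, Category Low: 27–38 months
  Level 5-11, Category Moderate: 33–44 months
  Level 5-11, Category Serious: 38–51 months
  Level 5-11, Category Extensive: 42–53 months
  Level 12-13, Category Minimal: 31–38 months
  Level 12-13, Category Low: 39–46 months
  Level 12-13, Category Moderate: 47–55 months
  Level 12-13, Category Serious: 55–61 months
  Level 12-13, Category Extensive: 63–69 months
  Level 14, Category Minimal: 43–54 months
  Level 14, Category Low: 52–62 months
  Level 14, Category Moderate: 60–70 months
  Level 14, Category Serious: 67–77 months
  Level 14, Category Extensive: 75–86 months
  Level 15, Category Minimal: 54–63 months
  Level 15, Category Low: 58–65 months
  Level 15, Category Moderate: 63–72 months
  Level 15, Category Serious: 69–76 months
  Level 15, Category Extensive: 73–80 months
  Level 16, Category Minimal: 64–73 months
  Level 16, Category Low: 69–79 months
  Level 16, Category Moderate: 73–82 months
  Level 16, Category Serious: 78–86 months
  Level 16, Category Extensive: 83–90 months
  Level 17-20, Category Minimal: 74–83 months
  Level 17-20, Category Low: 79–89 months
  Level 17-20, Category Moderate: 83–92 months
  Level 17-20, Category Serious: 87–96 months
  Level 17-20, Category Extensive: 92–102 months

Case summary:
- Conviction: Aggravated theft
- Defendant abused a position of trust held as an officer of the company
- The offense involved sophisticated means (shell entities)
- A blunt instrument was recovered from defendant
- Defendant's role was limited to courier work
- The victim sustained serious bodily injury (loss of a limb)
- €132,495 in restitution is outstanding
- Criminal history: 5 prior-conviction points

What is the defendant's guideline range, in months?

79-89 months

Base offense level for aggravated theft: 8.
R1 applies (level before this adjustment is 8 < 14, so +1): 8 + 1 = 9.
R2 applies: 9 + 4 = 13.
R3 applies: 13 + 2 = 15.
R4 applies (level before this adjustment is 15 ≥ 10, so +3): 15 + 3 = 18.
R5 applies: 18 + 3 = 21.
R6 applies: 21 − 3 = 18.
Final offense level: 18.
Criminal history: 5 prior points → Category Low (4-6).
Level 18 falls in the 17-20 band.
Grid: Level 17-20 × Category Low = 79-89 months.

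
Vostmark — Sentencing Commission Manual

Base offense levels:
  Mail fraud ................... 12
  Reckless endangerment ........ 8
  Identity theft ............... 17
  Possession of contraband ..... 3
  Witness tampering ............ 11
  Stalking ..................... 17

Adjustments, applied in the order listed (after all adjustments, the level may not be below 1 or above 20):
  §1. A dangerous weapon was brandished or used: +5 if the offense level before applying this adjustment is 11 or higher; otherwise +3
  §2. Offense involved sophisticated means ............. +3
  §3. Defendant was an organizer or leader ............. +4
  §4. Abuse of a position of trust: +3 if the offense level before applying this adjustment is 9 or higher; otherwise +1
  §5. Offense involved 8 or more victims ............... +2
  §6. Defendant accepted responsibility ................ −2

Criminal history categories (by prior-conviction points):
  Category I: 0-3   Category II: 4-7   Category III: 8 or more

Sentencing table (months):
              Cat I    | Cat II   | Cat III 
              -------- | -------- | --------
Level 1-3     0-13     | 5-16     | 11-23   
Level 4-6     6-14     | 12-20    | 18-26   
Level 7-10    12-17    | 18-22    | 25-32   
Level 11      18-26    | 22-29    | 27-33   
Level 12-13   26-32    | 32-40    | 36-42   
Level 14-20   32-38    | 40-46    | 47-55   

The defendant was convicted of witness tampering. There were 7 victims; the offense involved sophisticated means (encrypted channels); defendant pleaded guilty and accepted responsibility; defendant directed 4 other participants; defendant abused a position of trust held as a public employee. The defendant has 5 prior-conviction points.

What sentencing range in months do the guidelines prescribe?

40-46 months

Base offense level for witness tampering: 11.
§1 does not apply.
§2 applies: 11 + 3 = 14.
§3 applies: 14 + 4 = 18.
§4 applies (level before this adjustment is 18 ≥ 9, so +3): 18 + 3 = 21.
§6 applies: 21 − 2 = 19.
Final offense level: 19.
Criminal history: 5 prior points → Category II (4-7).
Level 19 falls in the 14-20 band.
Grid: Level 14-20 × Category II = 40-46 months.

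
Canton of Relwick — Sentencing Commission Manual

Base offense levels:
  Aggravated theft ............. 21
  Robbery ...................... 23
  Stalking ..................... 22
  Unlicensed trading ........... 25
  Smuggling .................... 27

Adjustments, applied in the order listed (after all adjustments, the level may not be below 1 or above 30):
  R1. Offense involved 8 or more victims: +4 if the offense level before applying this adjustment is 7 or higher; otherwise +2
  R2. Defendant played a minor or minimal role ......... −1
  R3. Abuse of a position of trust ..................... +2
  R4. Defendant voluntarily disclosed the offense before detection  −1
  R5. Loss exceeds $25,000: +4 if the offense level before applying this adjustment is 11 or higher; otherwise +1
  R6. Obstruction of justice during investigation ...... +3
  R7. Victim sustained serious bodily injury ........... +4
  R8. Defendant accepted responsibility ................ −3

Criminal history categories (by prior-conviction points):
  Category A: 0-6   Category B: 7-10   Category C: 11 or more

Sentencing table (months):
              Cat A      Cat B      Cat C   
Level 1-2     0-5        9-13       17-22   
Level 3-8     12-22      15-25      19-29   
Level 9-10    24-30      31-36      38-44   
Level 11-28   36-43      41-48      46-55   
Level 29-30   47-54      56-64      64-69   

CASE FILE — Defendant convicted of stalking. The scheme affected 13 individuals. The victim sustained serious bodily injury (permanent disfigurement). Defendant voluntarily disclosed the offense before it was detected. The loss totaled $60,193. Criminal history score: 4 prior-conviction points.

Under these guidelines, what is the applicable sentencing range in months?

47-54 months

Base offense level for stalking: 22.
R1 applies (level before this adjustment is 22 ≥ 7, so +4): 22 + 4 = 26.
R3 does not apply.
R4 applies: 26 − 1 = 25.
R5 applies (level before this adjustment is 25 ≥ 11, so +4): 25 + 4 = 29.
R6 does not apply.
R7 applies: 29 + 4 = 33.
Level 33 exceeds the maximum of 30; capped at 30.
Final offense level: 30.
Criminal history: 4 prior points → Category A (0-6).
Level 30 falls in the 29-30 band.
Grid: Level 29-30 × Category A = 47-54 months.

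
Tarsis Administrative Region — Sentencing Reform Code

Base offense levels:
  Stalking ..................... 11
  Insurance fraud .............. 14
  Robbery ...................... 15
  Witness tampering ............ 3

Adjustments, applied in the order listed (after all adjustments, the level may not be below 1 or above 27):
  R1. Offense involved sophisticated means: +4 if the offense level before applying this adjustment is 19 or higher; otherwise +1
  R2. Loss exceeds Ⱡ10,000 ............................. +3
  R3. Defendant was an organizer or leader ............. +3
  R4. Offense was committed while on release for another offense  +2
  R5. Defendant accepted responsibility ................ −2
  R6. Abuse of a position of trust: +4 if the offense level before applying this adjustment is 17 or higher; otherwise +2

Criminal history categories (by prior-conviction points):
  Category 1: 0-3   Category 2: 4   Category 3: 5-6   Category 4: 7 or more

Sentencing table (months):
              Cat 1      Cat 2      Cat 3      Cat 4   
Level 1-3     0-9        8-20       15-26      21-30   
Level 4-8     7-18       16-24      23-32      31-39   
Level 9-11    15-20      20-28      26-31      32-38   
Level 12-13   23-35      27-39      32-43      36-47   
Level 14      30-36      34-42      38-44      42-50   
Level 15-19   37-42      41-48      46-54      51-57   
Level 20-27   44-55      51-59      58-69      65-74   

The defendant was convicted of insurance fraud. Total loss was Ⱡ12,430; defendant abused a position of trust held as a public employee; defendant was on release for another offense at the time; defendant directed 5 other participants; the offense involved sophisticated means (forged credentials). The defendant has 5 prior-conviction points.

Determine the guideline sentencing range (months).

Base offense level for insurance fraud: 14.
R1 applies (level before this adjustment is 14 < 19, so +1): 14 + 1 = 15.
R2 applies: 15 + 3 = 18.
R3 applies: 18 + 3 = 21.
R4 applies: 21 + 2 = 23.
R6 applies (level before this adjustment is 23 ≥ 17, so +4): 23 + 4 = 27.
Final offense level: 27.
Criminal history: 5 prior points → Category 3 (5-6).
Level 27 falls in the 20-27 band.
Grid: Level 20-27 × Category 3 = 58-69 months.

58-69 months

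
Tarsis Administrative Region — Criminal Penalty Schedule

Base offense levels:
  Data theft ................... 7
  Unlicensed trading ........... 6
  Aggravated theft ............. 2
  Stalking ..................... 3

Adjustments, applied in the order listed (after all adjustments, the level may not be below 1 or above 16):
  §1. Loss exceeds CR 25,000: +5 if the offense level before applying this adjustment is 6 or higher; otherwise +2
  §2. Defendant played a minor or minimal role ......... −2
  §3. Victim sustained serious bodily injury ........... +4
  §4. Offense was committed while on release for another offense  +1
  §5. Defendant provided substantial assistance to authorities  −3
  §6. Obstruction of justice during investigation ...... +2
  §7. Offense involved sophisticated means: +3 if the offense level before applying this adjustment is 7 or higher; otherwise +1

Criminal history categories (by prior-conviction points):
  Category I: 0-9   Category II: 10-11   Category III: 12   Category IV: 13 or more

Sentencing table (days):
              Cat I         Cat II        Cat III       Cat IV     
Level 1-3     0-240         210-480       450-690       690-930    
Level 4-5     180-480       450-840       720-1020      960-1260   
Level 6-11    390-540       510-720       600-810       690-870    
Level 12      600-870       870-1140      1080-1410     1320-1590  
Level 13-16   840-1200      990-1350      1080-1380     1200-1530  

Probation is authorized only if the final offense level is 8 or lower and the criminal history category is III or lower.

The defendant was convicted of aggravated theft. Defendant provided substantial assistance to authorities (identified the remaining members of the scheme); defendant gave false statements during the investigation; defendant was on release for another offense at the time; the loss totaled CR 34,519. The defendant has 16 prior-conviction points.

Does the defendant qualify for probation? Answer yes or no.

No

Base offense level for aggravated theft: 2.
§1 applies (level before this adjustment is 2 < 6, so +2): 2 + 2 = 4.
§2 does not apply.
§4 applies: 4 + 1 = 5.
§5 applies: 5 − 3 = 2.
§6 applies: 2 + 2 = 4.
§7 does not apply.
Final offense level: 4.
Criminal history: 16 prior points → Category IV (13+).
Level 4 falls in the 4-5 band.
Grid: Level 4-5 × Category IV = 960-1260 days.
Probation check: level 4 ≤ 8 and category IV > III → not eligible.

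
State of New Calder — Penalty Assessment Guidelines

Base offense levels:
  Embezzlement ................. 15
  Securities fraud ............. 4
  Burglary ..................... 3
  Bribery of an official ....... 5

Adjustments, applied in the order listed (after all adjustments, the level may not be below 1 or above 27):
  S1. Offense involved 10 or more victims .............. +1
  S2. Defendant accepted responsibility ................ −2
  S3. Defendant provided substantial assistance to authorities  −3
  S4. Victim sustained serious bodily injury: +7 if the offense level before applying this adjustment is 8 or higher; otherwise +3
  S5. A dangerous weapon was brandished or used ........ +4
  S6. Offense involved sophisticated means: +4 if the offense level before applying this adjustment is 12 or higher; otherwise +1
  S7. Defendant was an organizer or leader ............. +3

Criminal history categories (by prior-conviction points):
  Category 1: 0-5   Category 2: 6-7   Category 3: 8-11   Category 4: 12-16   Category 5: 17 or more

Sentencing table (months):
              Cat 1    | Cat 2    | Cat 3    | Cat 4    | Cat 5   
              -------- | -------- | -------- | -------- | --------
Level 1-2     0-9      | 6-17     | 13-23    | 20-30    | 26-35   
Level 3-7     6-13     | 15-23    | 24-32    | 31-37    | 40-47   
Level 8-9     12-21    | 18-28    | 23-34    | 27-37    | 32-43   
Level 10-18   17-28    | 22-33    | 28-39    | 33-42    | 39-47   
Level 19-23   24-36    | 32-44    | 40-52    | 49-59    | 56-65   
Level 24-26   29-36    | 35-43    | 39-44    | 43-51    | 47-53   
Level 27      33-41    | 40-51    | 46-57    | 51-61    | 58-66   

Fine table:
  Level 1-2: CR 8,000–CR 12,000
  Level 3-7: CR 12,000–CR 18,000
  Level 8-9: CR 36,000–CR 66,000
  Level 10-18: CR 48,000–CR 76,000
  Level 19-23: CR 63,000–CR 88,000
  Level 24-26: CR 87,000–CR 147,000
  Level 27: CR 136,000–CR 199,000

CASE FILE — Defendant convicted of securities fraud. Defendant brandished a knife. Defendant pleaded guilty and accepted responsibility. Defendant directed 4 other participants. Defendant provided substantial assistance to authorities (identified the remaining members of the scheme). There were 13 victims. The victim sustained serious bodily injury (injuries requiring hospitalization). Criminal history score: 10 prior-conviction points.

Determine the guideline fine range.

CR 48,000–CR 76,000

Base offense level for securities fraud: 4.
S1 applies: 4 + 1 = 5.
S2 applies: 5 − 2 = 3.
S3 applies: 3 − 3 = 0.
S4 applies (level before this adjustment is 0 < 8, so +3): 0 + 3 = 3.
S5 applies: 3 + 4 = 7.
S7 applies: 7 + 3 = 10.
Final offense level: 10.
Level 10 falls in the 10-18 band.
Fine table: Level 10-18 → CR 48,000–CR 76,000.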